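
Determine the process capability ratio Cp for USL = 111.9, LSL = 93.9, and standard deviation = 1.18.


Cp = (USL - LSL) / (6 * sigma)
= (111.9 - 93.9) / (6 * 1.18)
= 18.0000 / 7.0800
= 2.5424

2.5424


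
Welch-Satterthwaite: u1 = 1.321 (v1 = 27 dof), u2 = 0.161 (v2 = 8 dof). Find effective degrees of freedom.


uc = sqrt(u1^2 + u2^2) = sqrt(1.321^2 + 0.161^2) = 1.330775
v_eff = uc^4 / (u1^4/v1 + u2^4/v2)
= 1.330775^4 / (1.321^4/27 + 0.161^4/8)
= 3.1363068 / 0.11286799
v_eff = 27.7874

27.7874


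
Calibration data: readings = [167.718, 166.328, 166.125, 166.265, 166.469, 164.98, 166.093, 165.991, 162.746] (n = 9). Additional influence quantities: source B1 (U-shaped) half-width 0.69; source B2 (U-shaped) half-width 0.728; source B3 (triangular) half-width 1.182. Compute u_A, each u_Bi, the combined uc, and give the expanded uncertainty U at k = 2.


mean = (167.718 + 166.328 + 166.125 + 166.265 + 166.469 + 164.98 + 166.093 + 165.991 + 162.746) / 9 = 165.8572222
s = sqrt(sum((x - mean)^2)/(n-1)) = 1.3610242
u_A = s / sqrt(n) = 1.3610242 / sqrt(9) = 0.45367473
u_B1 = 0.69 / sqrt(2) = 0.48790368
u_B2 = 0.728 / sqrt(2) = 0.51477374
u_B3 = 1.182 / sqrt(6) = 0.48254948
uc = sqrt(0.45367473^2 + 0.48790368^2 + 0.51477374^2 + 0.48254948^2) = 0.97042092
U = k * uc = 2 * 0.97042092
U = 1.9408

1.9408


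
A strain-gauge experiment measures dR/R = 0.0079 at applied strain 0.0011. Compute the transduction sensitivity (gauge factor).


GF = (dR/R) / epsilon
= 0.0079 / 0.0011
= 7.1818

7.1818


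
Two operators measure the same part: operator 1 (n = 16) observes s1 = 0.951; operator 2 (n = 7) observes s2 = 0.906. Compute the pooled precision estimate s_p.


s_p = sqrt(((n1-1)*s1^2 + (n2-1)*s2^2) / (n1+n2-2))
numerator = (16-1)*0.951^2 + (7-1)*0.906^2 = 13.566015 + 4.925016 = 18.491031
denominator = 16 + 7 - 2 = 21
s_p^2 = 18.491031 / 21 = 0.88052529
s_p = sqrt(0.88052529) = 0.9384

0.9384


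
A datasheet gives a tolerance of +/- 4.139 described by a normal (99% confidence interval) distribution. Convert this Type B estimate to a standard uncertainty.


u_B = half_width / 2.576
u_B = 4.139 / 2.576
u_B = 1.6068

1.6068


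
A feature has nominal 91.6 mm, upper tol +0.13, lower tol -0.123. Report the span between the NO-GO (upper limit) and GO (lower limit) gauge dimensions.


GO = nominal - lower_tol (smallest hole = maximum material condition)
GO = 91.6 - 0.123 = 91.477
NO-GO = nominal + upper_tol (largest hole = least material condition)
NO-GO = 91.6 + 0.13 = 91.73
spread = NO-GO - GO = 91.73 - 91.477 = 0.2530

0.2530


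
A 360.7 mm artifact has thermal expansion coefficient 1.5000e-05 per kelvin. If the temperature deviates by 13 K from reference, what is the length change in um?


dL = L * alpha * dT
= 360.7 * 1.5000e-05 * 13
= 0.0703365 mm
dL_um = 0.0703365 * 1000 = 70.3365 um

70.3365


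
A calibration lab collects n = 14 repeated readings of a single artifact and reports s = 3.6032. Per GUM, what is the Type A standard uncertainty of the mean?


u_A = s / sqrt(n)
u_A = 3.6032 / sqrt(14)
u_A = 3.6032 / 3.7416574
u_A = 0.9630

0.9630


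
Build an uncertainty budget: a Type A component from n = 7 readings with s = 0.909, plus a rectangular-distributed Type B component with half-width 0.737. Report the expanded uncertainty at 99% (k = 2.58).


u_A = s / sqrt(n) = 0.909 / sqrt(7) = 0.34356971
u_B = half_width / sqrt(3) = 0.737 / sqrt(3) = 0.42550715
uc = sqrt(u_A^2 + u_B^2) = sqrt(0.34356971^2 + 0.42550715^2) = 0.54689714
U = k * uc = 2.58 * 0.54689714
U = 1.4110

1.4110


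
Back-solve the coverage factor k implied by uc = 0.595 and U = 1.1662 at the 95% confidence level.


k = U / uc
k = 1.1662 / 0.595
k = 1.96

1.96


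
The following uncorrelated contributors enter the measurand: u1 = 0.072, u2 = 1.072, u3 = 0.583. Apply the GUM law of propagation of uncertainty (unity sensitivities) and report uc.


uc = sqrt(0.072^2 + 1.072^2 + 0.583^2)
uc = sqrt(1.494257)
uc = 1.2224

1.2224


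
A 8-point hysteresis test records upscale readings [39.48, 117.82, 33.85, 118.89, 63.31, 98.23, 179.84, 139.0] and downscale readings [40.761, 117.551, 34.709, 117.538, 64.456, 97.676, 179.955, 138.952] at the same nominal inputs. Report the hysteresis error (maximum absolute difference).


|39.48 - 40.761| = 1.2810
|117.82 - 117.551| = 0.2690
|33.85 - 34.709| = 0.8590
|118.89 - 117.538| = 1.3520
|63.31 - 64.456| = 1.1460
|98.23 - 97.676| = 0.5540
|179.84 - 179.955| = 0.1150
|139.0 - 138.952| = 0.0480
hysteresis = max(diffs) = 1.3520

1.3520


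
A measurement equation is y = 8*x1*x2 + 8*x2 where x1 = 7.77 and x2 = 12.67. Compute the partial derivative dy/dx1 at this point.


y = 8*x1*x2 + 8*x2
dy/dx1 = 8*x2
Evaluate at x2 = 12.67: c1 = 8 * 12.67
c1 = 101.3600

101.3600


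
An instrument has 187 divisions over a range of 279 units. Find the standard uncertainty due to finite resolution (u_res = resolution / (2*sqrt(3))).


resolution = range / divisions
resolution = 279 / 187 = 1.4919786
u_res = resolution / (2*sqrt(3))
u_res = 1.4919786 / 3.4641016
u_res = 0.4307

0.4307


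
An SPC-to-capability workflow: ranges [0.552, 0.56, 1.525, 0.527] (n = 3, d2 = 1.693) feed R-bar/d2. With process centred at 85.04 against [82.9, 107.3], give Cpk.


R_bar = (0.552 + 0.56 + 1.525 + 0.527) / 4 = 0.791
sigma = R_bar / d2 = 0.791 / 1.693 = 0.46721796
Cp = (USL - LSL)/(6*sigma) = (107.3 - 82.9)/(6*0.46721796) = 8.7040
Cpu = (107.3 - 85.04)/(3*0.46721796) = 15.8812
Cpl = (85.04 - 82.9)/(3*0.46721796) = 1.5268
Cpk = min(Cpu, Cpl) = 1.5268

1.5268


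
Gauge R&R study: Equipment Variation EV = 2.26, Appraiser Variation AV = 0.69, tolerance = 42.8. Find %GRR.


GRR = sqrt(EV^2 + AV^2) = sqrt(2.26^2 + 0.69^2) = 2.3629854
%GRR = GRR / tol * 100 = 2.3629854 / 42.8 * 100
%GRR = 5.5210

5.5210


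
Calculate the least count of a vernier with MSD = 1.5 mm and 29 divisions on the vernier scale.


LC = MSD / n_div
= 1.5 / 29
= 0.0517

0.0517


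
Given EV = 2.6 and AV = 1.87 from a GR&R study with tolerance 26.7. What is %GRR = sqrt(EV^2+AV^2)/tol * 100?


GRR = sqrt(EV^2 + AV^2) = sqrt(2.6^2 + 1.87^2) = 3.2026395
%GRR = GRR / tol * 100 = 3.2026395 / 26.7 * 100
%GRR = 11.9949

11.9949


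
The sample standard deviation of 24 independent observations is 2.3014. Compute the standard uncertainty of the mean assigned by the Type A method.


u_A = s / sqrt(n)
u_A = 2.3014 / sqrt(24)
u_A = 2.3014 / 4.8989795
u_A = 0.4698

0.4698


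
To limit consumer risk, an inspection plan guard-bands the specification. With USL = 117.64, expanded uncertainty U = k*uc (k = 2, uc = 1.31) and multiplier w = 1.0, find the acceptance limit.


U = k * uc = 2 * 1.31 = 2.62
guard band g = w * U = 1.0 * 2.62 = 2.62
AL = USL - g = 117.64 - 2.62
AL = 115.0200

115.0200


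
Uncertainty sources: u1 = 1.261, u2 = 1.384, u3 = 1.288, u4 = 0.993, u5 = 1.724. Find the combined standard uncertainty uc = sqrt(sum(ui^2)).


uc = sqrt(1.261^2 + 1.384^2 + 1.288^2 + 0.993^2 + 1.724^2)
uc = sqrt(9.122746)
uc = 3.0204

3.0204


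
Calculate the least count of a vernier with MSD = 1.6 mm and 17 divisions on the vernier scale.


LC = MSD / n_div
= 1.6 / 17
= 0.0941

0.0941


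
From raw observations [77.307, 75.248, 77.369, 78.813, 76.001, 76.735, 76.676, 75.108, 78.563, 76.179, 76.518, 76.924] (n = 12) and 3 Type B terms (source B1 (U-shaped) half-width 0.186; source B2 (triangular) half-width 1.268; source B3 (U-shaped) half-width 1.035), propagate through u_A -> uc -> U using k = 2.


mean = (77.307 + 75.248 + 77.369 + 78.813 + 76.001 + 76.735 + 76.676 + 75.108 + 78.563 + 76.179 + 76.518 + 76.924) / 12 = 76.78675
s = sqrt(sum((x - mean)^2)/(n-1)) = 1.1341457
u_A = s / sqrt(n) = 1.1341457 / sqrt(12) = 0.32739966
u_B1 = 0.186 / sqrt(2) = 0.13152186
u_B2 = 1.268 / sqrt(6) = 0.51765883
u_B3 = 1.035 / sqrt(2) = 0.73185552
uc = sqrt(0.32739966^2 + 0.13152186^2 + 0.51765883^2 + 0.73185552^2) = 0.96336478
U = k * uc = 2 * 0.96336478
U = 1.9267

1.9267


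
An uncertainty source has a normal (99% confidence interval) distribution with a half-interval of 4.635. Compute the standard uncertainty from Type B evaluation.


u_B = half_width / 2.576
u_B = 4.635 / 2.576
u_B = 1.7993

1.7993


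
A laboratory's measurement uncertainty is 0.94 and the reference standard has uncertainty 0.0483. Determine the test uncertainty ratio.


TUR = u_lab / u_ref
= 0.94 / 0.0483
= 19.4617

19.4617


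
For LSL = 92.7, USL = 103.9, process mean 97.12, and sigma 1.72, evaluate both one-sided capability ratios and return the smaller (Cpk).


Cpu = (USL - mean) / (3*sigma) = (103.9 - 97.12) / (3*1.72) = 1.3140
Cpl = (mean - LSL) / (3*sigma) = (97.12 - 92.7) / (3*1.72) = 0.8566
Cpk = min(Cpu, Cpl) = 0.8566

0.8566


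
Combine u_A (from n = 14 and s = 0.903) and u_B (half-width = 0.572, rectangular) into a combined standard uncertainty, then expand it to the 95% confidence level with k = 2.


u_A = s / sqrt(n) = 0.903 / sqrt(14) = 0.2413369
u_B = half_width / sqrt(3) = 0.572 / sqrt(3) = 0.33024435
uc = sqrt(u_A^2 + u_B^2) = sqrt(0.2413369^2 + 0.33024435^2) = 0.40902913
U = k * uc = 2 * 0.40902913
U = 0.8181

0.8181


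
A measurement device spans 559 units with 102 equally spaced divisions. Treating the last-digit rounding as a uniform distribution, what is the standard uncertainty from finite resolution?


resolution = range / divisions
resolution = 559 / 102 = 5.4803922
u_res = resolution / (2*sqrt(3))
u_res = 5.4803922 / 3.4641016
u_res = 1.5821

1.5821


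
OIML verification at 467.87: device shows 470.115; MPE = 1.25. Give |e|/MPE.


e = indication - reference = 470.115 - 467.87 = 2.2450
|e| = 2.2450
ratio = |e| / MPE = 2.2450 / 1.25
ratio = 1.7960

1.7960


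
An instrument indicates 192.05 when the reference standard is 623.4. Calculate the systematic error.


Systematic error = measured - true
= 192.05 - 623.4
= -431.3500

-431.3500


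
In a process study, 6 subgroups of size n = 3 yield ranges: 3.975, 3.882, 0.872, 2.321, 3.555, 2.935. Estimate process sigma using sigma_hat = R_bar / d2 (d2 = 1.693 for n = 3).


R_bar = (3.975 + 3.882 + 0.872 + 2.321 + 3.555 + 2.935) / 6
R_bar = 17.54 / 6 = 2.9233333
sigma_hat = R_bar / d2 = 2.9233333 / 1.693 = 1.7267

1.7267


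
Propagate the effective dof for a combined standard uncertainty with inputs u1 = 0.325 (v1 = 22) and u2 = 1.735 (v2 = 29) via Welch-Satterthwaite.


uc = sqrt(u1^2 + u2^2) = sqrt(0.325^2 + 1.735^2) = 1.765177
v_eff = uc^4 / (u1^4/v1 + u2^4/v2)
= 1.765177^4 / (0.325^4/22 + 1.735^4/29)
= 9.7085202 / 0.31297107
v_eff = 31.0205

31.0205


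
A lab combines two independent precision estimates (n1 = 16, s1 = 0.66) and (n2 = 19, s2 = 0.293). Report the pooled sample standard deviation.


s_p = sqrt(((n1-1)*s1^2 + (n2-1)*s2^2) / (n1+n2-2))
numerator = (16-1)*0.66^2 + (19-1)*0.293^2 = 6.534 + 1.545282 = 8.079282
denominator = 16 + 19 - 2 = 33
s_p^2 = 8.079282 / 33 = 0.24482673
s_p = sqrt(0.24482673) = 0.4948

0.4948


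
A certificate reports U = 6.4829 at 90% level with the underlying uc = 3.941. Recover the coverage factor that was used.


k = U / uc
k = 6.4829 / 3.941
k = 1.645

1.645


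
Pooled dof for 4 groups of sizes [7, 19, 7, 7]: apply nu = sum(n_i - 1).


nu = sum_i (n_i - 1)
nu = ((7 - 1) + (19 - 1) + (7 - 1) + (7 - 1))
nu = 6 + 18 + 6 + 6
nu = 36

36


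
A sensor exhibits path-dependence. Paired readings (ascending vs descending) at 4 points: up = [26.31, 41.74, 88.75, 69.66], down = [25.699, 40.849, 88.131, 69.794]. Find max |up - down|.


|26.31 - 25.699| = 0.6110
|41.74 - 40.849| = 0.8910
|88.75 - 88.131| = 0.6190
|69.66 - 69.794| = 0.1340
hysteresis = max(diffs) = 0.8910

0.8910


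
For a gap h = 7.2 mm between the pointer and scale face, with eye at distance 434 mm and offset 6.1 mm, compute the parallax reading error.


error = h * offset / d
= 7.2 * 6.1 / 434
= 0.1012

0.1012


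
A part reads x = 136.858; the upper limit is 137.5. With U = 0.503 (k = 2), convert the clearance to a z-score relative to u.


u = U / k = 0.503 / 2 = 0.2515
margin = |USL - x| = |137.5 - 136.858| = 0.642
z = margin / u = 0.642 / 0.2515
z = 2.5527

2.5527


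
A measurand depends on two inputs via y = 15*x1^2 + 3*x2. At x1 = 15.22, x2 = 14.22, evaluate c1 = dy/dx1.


y = 15*x1^2 + 3*x2
dy/dx1 = 2*15*x1
Evaluate at x1 = 15.22: c1 = 30 * 15.22
c1 = 456.6000

456.6000


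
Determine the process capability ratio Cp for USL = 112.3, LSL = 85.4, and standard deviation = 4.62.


Cp = (USL - LSL) / (6 * sigma)
= (112.3 - 85.4) / (6 * 4.62)
= 26.9000 / 27.7200
= 0.9704

0.9704


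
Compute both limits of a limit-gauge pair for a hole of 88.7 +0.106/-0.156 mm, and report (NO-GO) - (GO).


GO = nominal - lower_tol (smallest hole = maximum material condition)
GO = 88.7 - 0.156 = 88.544
NO-GO = nominal + upper_tol (largest hole = least material condition)
NO-GO = 88.7 + 0.106 = 88.806
spread = NO-GO - GO = 88.806 - 88.544 = 0.2620

0.2620


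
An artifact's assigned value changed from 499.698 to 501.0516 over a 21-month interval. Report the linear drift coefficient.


rate = (v2 - v1) / months
= (501.0516 - 499.698) / 21
= 1.3536 / 21
= 0.0645

0.0645


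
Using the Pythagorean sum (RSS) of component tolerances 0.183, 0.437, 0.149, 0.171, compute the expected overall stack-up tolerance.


RSS = sqrt(0.183^2 + 0.437^2 + 0.149^2 + 0.171^2)
= sqrt(0.2759)
= 0.5253

0.5253


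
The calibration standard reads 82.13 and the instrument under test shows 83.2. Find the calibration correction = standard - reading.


Correction = standard - reading
= 82.13 - 83.2
= -1.0700

-1.0700


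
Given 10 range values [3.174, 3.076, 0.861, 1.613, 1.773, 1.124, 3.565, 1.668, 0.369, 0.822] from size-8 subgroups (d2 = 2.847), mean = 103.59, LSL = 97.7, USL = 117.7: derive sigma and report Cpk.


R_bar = (3.174 + 3.076 + 0.861 + 1.613 + 1.773 + 1.124 + 3.565 + 1.668 + 0.369 + 0.822) / 10 = 1.8045
sigma = R_bar / d2 = 1.8045 / 2.847 = 0.63382508
Cp = (USL - LSL)/(6*sigma) = (117.7 - 97.7)/(6*0.63382508) = 5.2591
Cpu = (117.7 - 103.59)/(3*0.63382508) = 7.4206
Cpl = (103.59 - 97.7)/(3*0.63382508) = 3.0976
Cpk = min(Cpu, Cpl) = 3.0976

3.0976


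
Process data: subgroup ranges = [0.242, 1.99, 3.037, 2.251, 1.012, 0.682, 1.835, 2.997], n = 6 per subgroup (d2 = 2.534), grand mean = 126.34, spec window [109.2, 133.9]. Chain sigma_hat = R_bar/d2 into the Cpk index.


R_bar = (0.242 + 1.99 + 3.037 + 2.251 + 1.012 + 0.682 + 1.835 + 2.997) / 8 = 1.75575
sigma = R_bar / d2 = 1.75575 / 2.534 = 0.69287687
Cp = (USL - LSL)/(6*sigma) = (133.9 - 109.2)/(6*0.69287687) = 5.9414
Cpu = (133.9 - 126.34)/(3*0.69287687) = 3.6370
Cpl = (126.34 - 109.2)/(3*0.69287687) = 8.2458
Cpk = min(Cpu, Cpl) = 3.6370

3.6370


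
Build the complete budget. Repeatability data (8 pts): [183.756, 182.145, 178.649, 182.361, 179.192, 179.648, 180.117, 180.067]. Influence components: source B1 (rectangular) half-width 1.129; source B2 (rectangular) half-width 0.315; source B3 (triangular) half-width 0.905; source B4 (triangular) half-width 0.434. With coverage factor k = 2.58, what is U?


mean = (183.756 + 182.145 + 178.649 + 182.361 + 179.192 + 179.648 + 180.117 + 180.067) / 8 = 180.741875
s = sqrt(sum((x - mean)^2)/(n-1)) = 1.7928429
u_A = s / sqrt(n) = 1.7928429 / sqrt(8) = 0.63386569
u_B1 = 1.129 / sqrt(3) = 0.65182845
u_B2 = 0.315 / sqrt(3) = 0.18186533
u_B3 = 0.905 / sqrt(6) = 0.3694647
u_B4 = 0.434 / sqrt(6) = 0.17717976
uc = sqrt(0.63386569^2 + 0.65182845^2 + 0.18186533^2 + 0.3694647^2 + 0.17717976^2) = 1.0137248
U = k * uc = 2.58 * 1.0137248
U = 2.6154

2.6154


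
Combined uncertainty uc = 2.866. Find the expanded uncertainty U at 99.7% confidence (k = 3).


U = k * uc
U = 3 * 2.866
U = 8.5980

8.5980


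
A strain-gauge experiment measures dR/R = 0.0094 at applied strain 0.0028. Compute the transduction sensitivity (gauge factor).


GF = (dR/R) / epsilon
= 0.0094 / 0.0028
= 3.3571

3.3571


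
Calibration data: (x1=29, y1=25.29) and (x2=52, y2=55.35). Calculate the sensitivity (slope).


slope = (y2 - y1) / (x2 - x1)
= (55.35 - 25.29) / (52 - 29)
= 30.0600 / 23
= 1.3070

1.3070


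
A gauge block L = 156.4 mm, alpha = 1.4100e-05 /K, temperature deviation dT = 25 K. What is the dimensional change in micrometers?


dL = L * alpha * dT
= 156.4 * 1.4100e-05 * 25
= 0.0551310 mm
dL_um = 0.0551310 * 1000 = 55.1310 um

55.1310


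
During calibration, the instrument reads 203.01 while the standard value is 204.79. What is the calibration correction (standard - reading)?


Correction = standard - reading
= 204.79 - 203.01
= 1.7800

1.7800


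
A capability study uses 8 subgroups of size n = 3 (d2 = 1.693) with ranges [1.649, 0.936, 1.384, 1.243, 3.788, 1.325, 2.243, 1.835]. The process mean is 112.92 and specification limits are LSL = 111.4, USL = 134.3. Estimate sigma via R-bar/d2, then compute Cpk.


R_bar = (1.649 + 0.936 + 1.384 + 1.243 + 3.788 + 1.325 + 2.243 + 1.835) / 8 = 1.800375
sigma = R_bar / d2 = 1.800375 / 1.693 = 1.0634229
Cp = (USL - LSL)/(6*sigma) = (134.3 - 111.4)/(6*1.0634229) = 3.5890
Cpu = (134.3 - 112.92)/(3*1.0634229) = 6.7016
Cpl = (112.92 - 111.4)/(3*1.0634229) = 0.4764
Cpk = min(Cpu, Cpl) = 0.4764

0.4764


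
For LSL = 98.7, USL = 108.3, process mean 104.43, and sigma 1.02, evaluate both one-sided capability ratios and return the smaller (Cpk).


Cpu = (USL - mean) / (3*sigma) = (108.3 - 104.43) / (3*1.02) = 1.2647
Cpl = (mean - LSL) / (3*sigma) = (104.43 - 98.7) / (3*1.02) = 1.8725
Cpk = min(Cpu, Cpl) = 1.2647

1.2647


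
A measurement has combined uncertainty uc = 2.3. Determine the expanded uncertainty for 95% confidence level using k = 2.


U = k * uc
U = 2 * 2.3
U = 4.6000

4.6000


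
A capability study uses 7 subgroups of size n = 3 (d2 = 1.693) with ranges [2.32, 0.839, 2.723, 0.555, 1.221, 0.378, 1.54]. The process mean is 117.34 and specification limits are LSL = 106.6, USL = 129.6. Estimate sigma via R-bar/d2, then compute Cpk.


R_bar = (2.32 + 0.839 + 2.723 + 0.555 + 1.221 + 0.378 + 1.54) / 7 = 1.368
sigma = R_bar / d2 = 1.368 / 1.693 = 0.80803308
Cp = (USL - LSL)/(6*sigma) = (129.6 - 106.6)/(6*0.80803308) = 4.7440
Cpu = (129.6 - 117.34)/(3*0.80803308) = 5.0575
Cpl = (117.34 - 106.6)/(3*0.80803308) = 4.4305
Cpk = min(Cpu, Cpl) = 4.4305

4.4305


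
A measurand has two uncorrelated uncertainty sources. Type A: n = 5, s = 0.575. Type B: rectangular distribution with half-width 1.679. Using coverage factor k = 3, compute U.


u_A = s / sqrt(n) = 0.575 / sqrt(5) = 0.25714782
u_B = half_width / sqrt(3) = 1.679 / sqrt(3) = 0.9693711
uc = sqrt(u_A^2 + u_B^2) = sqrt(0.25714782^2 + 0.9693711^2) = 1.0028985
U = k * uc = 3 * 1.0028985
U = 3.0087

3.0087


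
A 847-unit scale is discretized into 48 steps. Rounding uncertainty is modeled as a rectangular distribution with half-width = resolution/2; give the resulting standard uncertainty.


resolution = range / divisions
resolution = 847 / 48 = 17.645833
u_res = resolution / (2*sqrt(3))
u_res = 17.645833 / 3.4641016
u_res = 5.0939

5.0939


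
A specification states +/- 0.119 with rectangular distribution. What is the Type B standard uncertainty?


u_B = half_width / sqrt(3)
u_B = 0.119 / 1.7320508
u_B = 0.0687

0.0687


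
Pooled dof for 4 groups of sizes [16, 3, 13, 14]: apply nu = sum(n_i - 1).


nu = sum_i (n_i - 1)
nu = ((16 - 1) + (3 - 1) + (13 - 1) + (14 - 1))
nu = 15 + 2 + 12 + 13
nu = 42

42


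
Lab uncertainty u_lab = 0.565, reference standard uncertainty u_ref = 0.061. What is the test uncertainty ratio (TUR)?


TUR = u_lab / u_ref
= 0.565 / 0.061
= 9.2623

9.2623


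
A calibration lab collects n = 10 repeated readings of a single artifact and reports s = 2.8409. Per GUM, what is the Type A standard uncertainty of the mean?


u_A = s / sqrt(n)
u_A = 2.8409 / sqrt(10)
u_A = 2.8409 / 3.1622777
u_A = 0.8984

0.8984


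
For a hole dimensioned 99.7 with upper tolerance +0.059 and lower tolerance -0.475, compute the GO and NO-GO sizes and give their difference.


GO = nominal - lower_tol (smallest hole = maximum material condition)
GO = 99.7 - 0.475 = 99.225
NO-GO = nominal + upper_tol (largest hole = least material condition)
NO-GO = 99.7 + 0.059 = 99.759
spread = NO-GO - GO = 99.759 - 99.225 = 0.5340

0.5340


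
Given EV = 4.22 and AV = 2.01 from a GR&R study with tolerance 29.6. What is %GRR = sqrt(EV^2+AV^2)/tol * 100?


GRR = sqrt(EV^2 + AV^2) = sqrt(4.22^2 + 2.01^2) = 4.6742379
%GRR = GRR / tol * 100 = 4.6742379 / 29.6 * 100
%GRR = 15.7913

15.7913


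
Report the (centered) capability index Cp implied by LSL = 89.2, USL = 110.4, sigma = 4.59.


Cp = (USL - LSL) / (6 * sigma)
= (110.4 - 89.2) / (6 * 4.59)
= 21.2000 / 27.5400
= 0.7698

0.7698


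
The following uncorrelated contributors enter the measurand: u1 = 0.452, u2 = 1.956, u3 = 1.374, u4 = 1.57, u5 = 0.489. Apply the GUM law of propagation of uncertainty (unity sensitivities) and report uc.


uc = sqrt(0.452^2 + 1.956^2 + 1.374^2 + 1.57^2 + 0.489^2)
uc = sqrt(8.622137)
uc = 2.9363

2.9363


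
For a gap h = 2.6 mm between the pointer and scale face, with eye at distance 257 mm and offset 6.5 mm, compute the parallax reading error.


error = h * offset / d
= 2.6 * 6.5 / 257
= 0.0658

0.0658


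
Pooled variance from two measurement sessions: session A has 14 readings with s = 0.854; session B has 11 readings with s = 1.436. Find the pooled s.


s_p = sqrt(((n1-1)*s1^2 + (n2-1)*s2^2) / (n1+n2-2))
numerator = (14-1)*0.854^2 + (11-1)*1.436^2 = 9.481108 + 20.62096 = 30.102068
denominator = 14 + 11 - 2 = 23
s_p^2 = 30.102068 / 23 = 1.3087856
s_p = sqrt(1.3087856) = 1.1440

1.1440


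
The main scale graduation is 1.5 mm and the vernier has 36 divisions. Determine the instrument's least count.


LC = MSD / n_div
= 1.5 / 36
= 0.0417

0.0417


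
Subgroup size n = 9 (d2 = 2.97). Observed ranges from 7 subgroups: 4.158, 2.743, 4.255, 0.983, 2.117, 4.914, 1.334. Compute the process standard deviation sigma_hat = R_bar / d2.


R_bar = (4.158 + 2.743 + 4.255 + 0.983 + 2.117 + 4.914 + 1.334) / 7
R_bar = 20.504 / 7 = 2.9291429
sigma_hat = R_bar / d2 = 2.9291429 / 2.97 = 0.9862

0.9862


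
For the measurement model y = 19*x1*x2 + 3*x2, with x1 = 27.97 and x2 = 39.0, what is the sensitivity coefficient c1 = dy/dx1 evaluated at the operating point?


y = 19*x1*x2 + 3*x2
dy/dx1 = 19*x2
Evaluate at x2 = 39.0: c1 = 19 * 39.0
c1 = 741.0000

741.0000


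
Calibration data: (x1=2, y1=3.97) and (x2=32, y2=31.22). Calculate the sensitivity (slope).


slope = (y2 - y1) / (x2 - x1)
= (31.22 - 3.97) / (32 - 2)
= 27.2500 / 30
= 0.9083

0.9083


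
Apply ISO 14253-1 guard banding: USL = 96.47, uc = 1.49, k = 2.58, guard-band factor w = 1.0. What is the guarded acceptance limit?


U = k * uc = 2.58 * 1.49 = 3.8442
guard band g = w * U = 1.0 * 3.8442 = 3.8442
AL = USL - g = 96.47 - 3.8442
AL = 92.6258

92.6258


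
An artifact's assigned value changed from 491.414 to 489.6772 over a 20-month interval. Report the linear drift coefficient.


rate = (v2 - v1) / months
= (489.6772 - 491.414) / 20
= -1.7368 / 20
= -0.0868

-0.0868


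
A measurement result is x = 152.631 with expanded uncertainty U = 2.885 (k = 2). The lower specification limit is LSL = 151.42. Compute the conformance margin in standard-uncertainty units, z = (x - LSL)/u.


u = U / k = 2.885 / 2 = 1.4425
margin = |LSL - x| = |151.42 - 152.631| = 1.211
z = margin / u = 1.211 / 1.4425
z = 0.8395

0.8395


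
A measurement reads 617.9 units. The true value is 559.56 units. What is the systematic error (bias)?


Systematic error = measured - true
= 617.9 - 559.56
= 58.3400

58.3400


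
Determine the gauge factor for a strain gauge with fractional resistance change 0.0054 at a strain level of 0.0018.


GF = (dR/R) / epsilon
= 0.0054 / 0.0018
= 3.0000

3.0000


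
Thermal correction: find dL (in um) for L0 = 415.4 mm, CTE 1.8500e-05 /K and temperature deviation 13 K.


dL = L * alpha * dT
= 415.4 * 1.8500e-05 * 13
= 0.0999037 mm
dL_um = 0.0999037 * 1000 = 99.9037 um

99.9037


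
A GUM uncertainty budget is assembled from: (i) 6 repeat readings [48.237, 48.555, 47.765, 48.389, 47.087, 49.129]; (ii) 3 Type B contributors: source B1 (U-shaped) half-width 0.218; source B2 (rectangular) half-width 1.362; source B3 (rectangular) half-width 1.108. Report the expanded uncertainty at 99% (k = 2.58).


mean = (48.237 + 48.555 + 47.765 + 48.389 + 47.087 + 49.129) / 6 = 48.19366667
s = sqrt(sum((x - mean)^2)/(n-1)) = 0.70055825
u_A = s / sqrt(n) = 0.70055825 / sqrt(6) = 0.28600171
u_B1 = 0.218 / sqrt(2) = 0.15414928
u_B2 = 1.362 / sqrt(3) = 0.78635107
u_B3 = 1.108 / sqrt(3) = 0.6397041
uc = sqrt(0.28600171^2 + 0.15414928^2 + 0.78635107^2 + 0.6397041^2) = 1.064485
U = k * uc = 2.58 * 1.064485
U = 2.7464

2.7464


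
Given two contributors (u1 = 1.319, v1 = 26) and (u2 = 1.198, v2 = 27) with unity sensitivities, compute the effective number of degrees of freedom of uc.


uc = sqrt(u1^2 + u2^2) = sqrt(1.319^2 + 1.198^2) = 1.7818431
v_eff = uc^4 / (u1^4/v1 + u2^4/v2)
= 1.7818431^4 / (1.319^4/26 + 1.198^4/27)
= 10.080402 / 0.19270345
v_eff = 52.3104

52.3104


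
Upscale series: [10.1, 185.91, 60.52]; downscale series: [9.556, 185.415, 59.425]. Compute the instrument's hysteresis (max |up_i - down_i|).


|10.1 - 9.556| = 0.5440
|185.91 - 185.415| = 0.4950
|60.52 - 59.425| = 1.0950
hysteresis = max(diffs) = 1.0950

1.0950


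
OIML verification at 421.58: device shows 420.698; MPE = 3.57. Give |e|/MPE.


e = indication - reference = 420.698 - 421.58 = -0.8820
|e| = 0.8820
ratio = |e| / MPE = 0.8820 / 3.57
ratio = 0.2471

0.2471


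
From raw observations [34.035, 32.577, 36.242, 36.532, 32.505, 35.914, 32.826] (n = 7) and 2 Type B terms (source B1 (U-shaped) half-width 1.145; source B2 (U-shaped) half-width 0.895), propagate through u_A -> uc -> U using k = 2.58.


mean = (34.035 + 32.577 + 36.242 + 36.532 + 32.505 + 35.914 + 32.826) / 7 = 34.37585714
s = sqrt(sum((x - mean)^2)/(n-1)) = 1.8143667
u_A = s / sqrt(n) = 1.8143667 / sqrt(7) = 0.68576615
u_B1 = 1.145 / sqrt(2) = 0.80963726
u_B2 = 0.895 / sqrt(2) = 0.63286057
uc = sqrt(0.68576615^2 + 0.80963726^2 + 0.63286057^2) = 1.2354352
U = k * uc = 2.58 * 1.2354352
U = 3.1874

3.1874


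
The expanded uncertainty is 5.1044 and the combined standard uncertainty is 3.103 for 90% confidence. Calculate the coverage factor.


k = U / uc
k = 5.1044 / 3.103
k = 1.645

1.645


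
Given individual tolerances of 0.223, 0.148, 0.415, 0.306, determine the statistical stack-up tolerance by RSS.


RSS = sqrt(0.223^2 + 0.148^2 + 0.415^2 + 0.306^2)
= sqrt(0.337494)
= 0.5809

0.5809


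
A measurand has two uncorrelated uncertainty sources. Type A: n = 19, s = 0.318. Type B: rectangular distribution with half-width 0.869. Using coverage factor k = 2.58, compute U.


u_A = s / sqrt(n) = 0.318 / sqrt(19) = 0.072954203
u_B = half_width / sqrt(3) = 0.869 / sqrt(3) = 0.50171738
uc = sqrt(u_A^2 + u_B^2) = sqrt(0.072954203^2 + 0.50171738^2) = 0.50699373
U = k * uc = 2.58 * 0.50699373
U = 1.3080

1.3080


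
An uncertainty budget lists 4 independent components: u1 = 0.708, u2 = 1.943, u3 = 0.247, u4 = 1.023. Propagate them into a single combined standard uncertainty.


uc = sqrt(0.708^2 + 1.943^2 + 0.247^2 + 1.023^2)
uc = sqrt(5.384051)
uc = 2.3204

2.3204


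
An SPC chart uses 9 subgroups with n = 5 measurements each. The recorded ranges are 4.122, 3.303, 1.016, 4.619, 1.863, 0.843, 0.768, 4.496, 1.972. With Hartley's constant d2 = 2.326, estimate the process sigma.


R_bar = (4.122 + 3.303 + 1.016 + 4.619 + 1.863 + 0.843 + 0.768 + 4.496 + 1.972) / 9
R_bar = 23.002 / 9 = 2.5557778
sigma_hat = R_bar / d2 = 2.5557778 / 2.326 = 1.0988

1.0988


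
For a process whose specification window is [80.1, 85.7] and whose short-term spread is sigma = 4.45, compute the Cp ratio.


Cp = (USL - LSL) / (6 * sigma)
= (85.7 - 80.1) / (6 * 4.45)
= 5.6000 / 26.7000
= 0.2097

0.2097


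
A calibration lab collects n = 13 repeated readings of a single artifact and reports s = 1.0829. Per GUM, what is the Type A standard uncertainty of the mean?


u_A = s / sqrt(n)
u_A = 1.0829 / sqrt(13)
u_A = 1.0829 / 3.6055513
u_A = 0.3003

0.3003


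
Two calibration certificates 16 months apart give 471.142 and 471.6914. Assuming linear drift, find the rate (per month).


rate = (v2 - v1) / months
= (471.6914 - 471.142) / 16
= 0.5494 / 16
= 0.0343

0.0343


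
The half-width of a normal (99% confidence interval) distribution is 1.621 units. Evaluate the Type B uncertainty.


u_B = half_width / 2.576
u_B = 1.621 / 2.576
u_B = 0.6293

0.6293


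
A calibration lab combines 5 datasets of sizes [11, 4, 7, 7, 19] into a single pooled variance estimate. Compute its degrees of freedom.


nu = sum_i (n_i - 1)
nu = ((11 - 1) + (4 - 1) + (7 - 1) + (7 - 1) + (19 - 1))
nu = 10 + 3 + 6 + 6 + 18
nu = 43

43


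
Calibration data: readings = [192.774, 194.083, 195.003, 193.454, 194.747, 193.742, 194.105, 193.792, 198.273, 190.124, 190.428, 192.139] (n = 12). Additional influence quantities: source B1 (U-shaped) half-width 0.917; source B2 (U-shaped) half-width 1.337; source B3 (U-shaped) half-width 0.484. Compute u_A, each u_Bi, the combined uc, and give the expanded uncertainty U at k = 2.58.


mean = (192.774 + 194.083 + 195.003 + 193.454 + 194.747 + 193.742 + 194.105 + 193.792 + 198.273 + 190.124 + 190.428 + 192.139) / 12 = 193.5553333
s = sqrt(sum((x - mean)^2)/(n-1)) = 2.1452828
u_A = s / sqrt(n) = 2.1452828 / sqrt(12) = 0.6192898
u_B1 = 0.917 / sqrt(2) = 0.64841692
u_B2 = 1.337 / sqrt(2) = 0.94540177
u_B3 = 0.484 / sqrt(2) = 0.34223968
uc = sqrt(0.6192898^2 + 0.64841692^2 + 0.94540177^2 + 0.34223968^2) = 1.3471737
U = k * uc = 2.58 * 1.3471737
U = 3.4757

3.4757


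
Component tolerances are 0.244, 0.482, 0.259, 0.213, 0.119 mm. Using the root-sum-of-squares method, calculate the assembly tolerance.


RSS = sqrt(0.244^2 + 0.482^2 + 0.259^2 + 0.213^2 + 0.119^2)
= sqrt(0.418471)
= 0.6469

0.6469


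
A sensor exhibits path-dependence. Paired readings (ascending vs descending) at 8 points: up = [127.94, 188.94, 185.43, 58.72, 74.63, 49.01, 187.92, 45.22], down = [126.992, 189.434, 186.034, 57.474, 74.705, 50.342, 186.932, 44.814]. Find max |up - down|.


|127.94 - 126.992| = 0.9480
|188.94 - 189.434| = 0.4940
|185.43 - 186.034| = 0.6040
|58.72 - 57.474| = 1.2460
|74.63 - 74.705| = 0.0750
|49.01 - 50.342| = 1.3320
|187.92 - 186.932| = 0.9880
|45.22 - 44.814| = 0.4060
hysteresis = max(diffs) = 1.3320

1.3320


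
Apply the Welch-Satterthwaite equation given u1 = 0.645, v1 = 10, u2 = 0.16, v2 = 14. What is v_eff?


uc = sqrt(u1^2 + u2^2) = sqrt(0.645^2 + 0.16^2) = 0.66454872
v_eff = uc^4 / (u1^4/v1 + u2^4/v2)
= 0.66454872^4 / (0.645^4/10 + 0.16^4/14)
= 0.19503264 / 0.017354491
v_eff = 11.2382

11.2382


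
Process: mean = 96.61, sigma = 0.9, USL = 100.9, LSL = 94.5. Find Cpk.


Cpu = (USL - mean) / (3*sigma) = (100.9 - 96.61) / (3*0.9) = 1.5889
Cpl = (mean - LSL) / (3*sigma) = (96.61 - 94.5) / (3*0.9) = 0.7815
Cpk = min(Cpu, Cpl) = 0.7815

0.7815


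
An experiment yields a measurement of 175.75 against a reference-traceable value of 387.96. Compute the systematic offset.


Systematic error = measured - true
= 175.75 - 387.96
= -212.2100

-212.2100


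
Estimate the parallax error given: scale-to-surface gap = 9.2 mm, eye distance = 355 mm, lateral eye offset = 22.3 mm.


error = h * offset / d
= 9.2 * 22.3 / 355
= 0.5779

0.5779


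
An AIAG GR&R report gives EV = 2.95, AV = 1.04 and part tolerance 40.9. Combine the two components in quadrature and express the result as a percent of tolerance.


GRR = sqrt(EV^2 + AV^2) = sqrt(2.95^2 + 1.04^2) = 3.1279546
%GRR = GRR / tol * 100 = 3.1279546 / 40.9 * 100
%GRR = 7.6478

7.6478


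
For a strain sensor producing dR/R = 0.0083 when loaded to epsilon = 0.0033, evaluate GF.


GF = (dR/R) / epsilon
= 0.0083 / 0.0033
= 2.5152

2.5152


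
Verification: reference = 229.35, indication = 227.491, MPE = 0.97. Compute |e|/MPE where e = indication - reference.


e = indication - reference = 227.491 - 229.35 = -1.8590
|e| = 1.8590
ratio = |e| / MPE = 1.8590 / 0.97
ratio = 1.9165

1.9165


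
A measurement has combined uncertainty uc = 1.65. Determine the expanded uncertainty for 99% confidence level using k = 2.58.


U = k * uc
U = 2.58 * 1.65
U = 4.2570

4.2570


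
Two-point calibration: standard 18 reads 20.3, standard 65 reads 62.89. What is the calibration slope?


slope = (y2 - y1) / (x2 - x1)
= (62.89 - 20.3) / (65 - 18)
= 42.5900 / 47
= 0.9062

0.9062


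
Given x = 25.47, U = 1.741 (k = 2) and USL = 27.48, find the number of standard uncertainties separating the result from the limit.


u = U / k = 1.741 / 2 = 0.8705
margin = |USL - x| = |27.48 - 25.47| = 2.01
z = margin / u = 2.01 / 0.8705
z = 2.3090

2.3090


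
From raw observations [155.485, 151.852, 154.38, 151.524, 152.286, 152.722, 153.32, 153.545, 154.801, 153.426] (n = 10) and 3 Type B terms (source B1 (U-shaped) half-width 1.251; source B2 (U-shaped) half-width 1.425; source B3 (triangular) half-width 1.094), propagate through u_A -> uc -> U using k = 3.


mean = (155.485 + 151.852 + 154.38 + 151.524 + 152.286 + 152.722 + 153.32 + 153.545 + 154.801 + 153.426) / 10 = 153.3341
s = sqrt(sum((x - mean)^2)/(n-1)) = 1.285451
u_A = s / sqrt(n) = 1.285451 / sqrt(10) = 0.4064953
u_B1 = 1.251 / sqrt(2) = 0.88459058
u_B2 = 1.425 / sqrt(2) = 1.0076272
u_B3 = 1.094 / sqrt(6) = 0.44662363
uc = sqrt(0.4064953^2 + 0.88459058^2 + 1.0076272^2 + 0.44662363^2) = 1.4705523
U = k * uc = 3 * 1.4705523
U = 4.4117

4.4117


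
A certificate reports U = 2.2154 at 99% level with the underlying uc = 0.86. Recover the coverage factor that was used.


k = U / uc
k = 2.2154 / 0.86
k = 2.576

2.576


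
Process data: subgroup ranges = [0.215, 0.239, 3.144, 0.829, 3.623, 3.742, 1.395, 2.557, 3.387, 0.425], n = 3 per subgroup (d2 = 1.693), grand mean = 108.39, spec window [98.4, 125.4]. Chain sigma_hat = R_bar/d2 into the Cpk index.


R_bar = (0.215 + 0.239 + 3.144 + 0.829 + 3.623 + 3.742 + 1.395 + 2.557 + 3.387 + 0.425) / 10 = 1.9556
sigma = R_bar / d2 = 1.9556 / 1.693 = 1.1551093
Cp = (USL - LSL)/(6*sigma) = (125.4 - 98.4)/(6*1.1551093) = 3.8957
Cpu = (125.4 - 108.39)/(3*1.1551093) = 4.9086
Cpl = (108.39 - 98.4)/(3*1.1551093) = 2.8828
Cpk = min(Cpu, Cpl) = 2.8828

2.8828


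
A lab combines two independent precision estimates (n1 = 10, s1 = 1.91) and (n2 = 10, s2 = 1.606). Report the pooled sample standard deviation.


s_p = sqrt(((n1-1)*s1^2 + (n2-1)*s2^2) / (n1+n2-2))
numerator = (10-1)*1.91^2 + (10-1)*1.606^2 = 32.8329 + 23.213124 = 56.046024
denominator = 10 + 10 - 2 = 18
s_p^2 = 56.046024 / 18 = 3.113668
s_p = sqrt(3.113668) = 1.7646

1.7646


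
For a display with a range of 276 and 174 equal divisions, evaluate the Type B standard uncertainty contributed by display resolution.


resolution = range / divisions
resolution = 276 / 174 = 1.5862069
u_res = resolution / (2*sqrt(3))
u_res = 1.5862069 / 3.4641016
u_res = 0.4579

0.4579


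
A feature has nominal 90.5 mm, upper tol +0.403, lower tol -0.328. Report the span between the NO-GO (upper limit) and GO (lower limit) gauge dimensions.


GO = nominal - lower_tol (smallest hole = maximum material condition)
GO = 90.5 - 0.328 = 90.172
NO-GO = nominal + upper_tol (largest hole = least material condition)
NO-GO = 90.5 + 0.403 = 90.903
spread = NO-GO - GO = 90.903 - 90.172 = 0.7310

0.7310


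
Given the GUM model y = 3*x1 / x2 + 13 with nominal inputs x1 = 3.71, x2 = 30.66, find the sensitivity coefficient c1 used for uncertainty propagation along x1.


y = 3*x1 / x2 + 13
dy/dx1 = 3/x2
Evaluate at x2 = 30.66: c1 = 3 / 30.66
c1 = 0.0978

0.0978


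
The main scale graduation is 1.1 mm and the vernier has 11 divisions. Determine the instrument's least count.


LC = MSD / n_div
= 1.1 / 11
= 0.1000

0.1000


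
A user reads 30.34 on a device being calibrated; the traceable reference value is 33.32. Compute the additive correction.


Correction = standard - reading
= 33.32 - 30.34
= 2.9800

2.9800


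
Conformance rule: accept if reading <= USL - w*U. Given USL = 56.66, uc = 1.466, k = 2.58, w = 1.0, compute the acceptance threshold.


U = k * uc = 2.58 * 1.466 = 3.78228
guard band g = w * U = 1.0 * 3.78228 = 3.78228
AL = USL - g = 56.66 - 3.78228
AL = 52.8777

52.8777


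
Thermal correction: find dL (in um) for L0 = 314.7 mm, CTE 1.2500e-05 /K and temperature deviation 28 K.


dL = L * alpha * dT
= 314.7 * 1.2500e-05 * 28
= 0.1101450 mm
dL_um = 0.1101450 * 1000 = 110.1450 um

110.1450


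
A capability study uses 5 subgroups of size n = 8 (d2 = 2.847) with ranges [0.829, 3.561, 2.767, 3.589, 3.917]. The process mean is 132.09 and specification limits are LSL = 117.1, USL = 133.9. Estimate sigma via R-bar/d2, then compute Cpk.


R_bar = (0.829 + 3.561 + 2.767 + 3.589 + 3.917) / 5 = 2.9326
sigma = R_bar / d2 = 2.9326 / 2.847 = 1.0300667
Cp = (USL - LSL)/(6*sigma) = (133.9 - 117.1)/(6*1.0300667) = 2.7183
Cpu = (133.9 - 132.09)/(3*1.0300667) = 0.5857
Cpl = (132.09 - 117.1)/(3*1.0300667) = 4.8508
Cpk = min(Cpu, Cpl) = 0.5857

0.5857


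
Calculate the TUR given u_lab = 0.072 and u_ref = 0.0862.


TUR = u_lab / u_ref
= 0.072 / 0.0862
= 0.8353

0.8353


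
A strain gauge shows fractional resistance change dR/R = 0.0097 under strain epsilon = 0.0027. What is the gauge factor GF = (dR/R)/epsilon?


GF = (dR/R) / epsilon
= 0.0097 / 0.0027
= 3.5926

3.5926


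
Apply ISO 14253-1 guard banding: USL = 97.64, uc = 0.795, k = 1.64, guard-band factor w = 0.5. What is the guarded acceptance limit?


U = k * uc = 1.64 * 0.795 = 1.3038
guard band g = w * U = 0.5 * 1.3038 = 0.6519
AL = USL - g = 97.64 - 0.6519
AL = 96.9881

96.9881


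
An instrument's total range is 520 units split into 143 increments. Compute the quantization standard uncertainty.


resolution = range / divisions
resolution = 520 / 143 = 3.6363636
u_res = resolution / (2*sqrt(3))
u_res = 3.6363636 / 3.4641016
u_res = 1.0497

1.0497


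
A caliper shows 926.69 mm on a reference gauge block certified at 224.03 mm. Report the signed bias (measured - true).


Systematic error = measured - true
= 926.69 - 224.03
= 702.6600

702.6600


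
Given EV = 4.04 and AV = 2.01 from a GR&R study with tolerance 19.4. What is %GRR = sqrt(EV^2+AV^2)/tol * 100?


GRR = sqrt(EV^2 + AV^2) = sqrt(4.04^2 + 2.01^2) = 4.512394
%GRR = GRR / tol * 100 = 4.512394 / 19.4 * 100
%GRR = 23.2598

23.2598


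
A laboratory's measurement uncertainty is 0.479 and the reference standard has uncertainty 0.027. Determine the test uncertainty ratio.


TUR = u_lab / u_ref
= 0.479 / 0.027
= 17.7407

17.7407


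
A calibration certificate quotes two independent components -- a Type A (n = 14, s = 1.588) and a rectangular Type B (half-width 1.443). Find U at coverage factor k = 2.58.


u_A = s / sqrt(n) = 1.588 / sqrt(14) = 0.42441085
u_B = half_width / sqrt(3) = 1.443 / sqrt(3) = 0.83311644
uc = sqrt(u_A^2 + u_B^2) = sqrt(0.42441085^2 + 0.83311644^2) = 0.93499068
U = k * uc = 2.58 * 0.93499068
U = 2.4123

2.4123


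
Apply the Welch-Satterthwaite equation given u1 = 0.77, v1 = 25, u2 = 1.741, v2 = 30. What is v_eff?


uc = sqrt(u1^2 + u2^2) = sqrt(0.77^2 + 1.741^2) = 1.9036757
v_eff = uc^4 / (u1^4/v1 + u2^4/v2)
= 1.9036757^4 / (0.77^4/25 + 1.741^4/30)
= 13.13324 / 0.32030962
v_eff = 41.0017

41.0017


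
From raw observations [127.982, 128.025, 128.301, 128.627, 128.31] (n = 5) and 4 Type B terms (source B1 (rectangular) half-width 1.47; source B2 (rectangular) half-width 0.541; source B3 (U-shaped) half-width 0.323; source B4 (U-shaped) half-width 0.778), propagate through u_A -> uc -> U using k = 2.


mean = (127.982 + 128.025 + 128.301 + 128.627 + 128.31) / 5 = 128.249
s = sqrt(sum((x - mean)^2)/(n-1)) = 0.26017975
u_A = s / sqrt(n) = 0.26017975 / sqrt(5) = 0.11635592
u_B1 = 1.47 / sqrt(3) = 0.8487049
u_B2 = 0.541 / sqrt(3) = 0.3123465
u_B3 = 0.323 / sqrt(2) = 0.22839549
u_B4 = 0.778 / sqrt(2) = 0.55012908
uc = sqrt(0.11635592^2 + 0.8487049^2 + 0.3123465^2 + 0.22839549^2 + 0.55012908^2) = 1.0891306
U = k * uc = 2 * 1.0891306
U = 2.1783

2.1783
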